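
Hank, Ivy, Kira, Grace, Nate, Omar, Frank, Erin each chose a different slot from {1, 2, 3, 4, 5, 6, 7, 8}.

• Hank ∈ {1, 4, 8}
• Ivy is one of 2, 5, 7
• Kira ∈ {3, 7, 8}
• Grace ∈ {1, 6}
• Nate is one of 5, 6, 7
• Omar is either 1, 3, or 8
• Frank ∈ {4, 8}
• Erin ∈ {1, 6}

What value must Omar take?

The 8 variables draw from only 8 values {1, 2, 3, 4, 5, 6, 7, 8}, so each is used; only Ivy can be 2, hence Ivy = 2.
The 7 still-open variables draw from only 7 values {1, 3, 4, 5, 6, 7, 8}, so each is used; only Nate can be 5, hence Nate = 5.
The 6 still-open variables draw from only 6 values {1, 3, 4, 6, 7, 8}, so each is used; only Kira can be 7, hence Kira = 7.
Among the 5 still-open variables, 3 fits only Omar (and all 5 values in {1, 3, 4, 6, 8} must be used), so Omar = 3.

3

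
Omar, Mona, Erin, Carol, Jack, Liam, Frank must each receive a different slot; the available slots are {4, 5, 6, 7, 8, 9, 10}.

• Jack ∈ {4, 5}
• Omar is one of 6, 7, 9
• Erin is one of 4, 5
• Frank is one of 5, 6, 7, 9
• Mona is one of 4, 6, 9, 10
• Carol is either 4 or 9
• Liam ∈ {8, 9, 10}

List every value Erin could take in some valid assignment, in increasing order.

4, 5

The 7 variables together cover exactly {4, 5, 6, 7, 8, 9, 10} — 7 values for 7 variables — and 8 appears only in Liam's list, so Liam = 8.
The 6 still-open variables together cover exactly {4, 5, 6, 7, 9, 10} — 6 values for 6 variables — and 10 appears only in Mona's list, so Mona = 10.
Erin and Jack between them cover only {4, 5} — a naked pair. Remove those values from Carol, Frank.
Carol must be 9 (only option left). Eliminate 9 elsewhere: Omar, Frank.
No further eliminations apply; Erin can still be any of 4, 5.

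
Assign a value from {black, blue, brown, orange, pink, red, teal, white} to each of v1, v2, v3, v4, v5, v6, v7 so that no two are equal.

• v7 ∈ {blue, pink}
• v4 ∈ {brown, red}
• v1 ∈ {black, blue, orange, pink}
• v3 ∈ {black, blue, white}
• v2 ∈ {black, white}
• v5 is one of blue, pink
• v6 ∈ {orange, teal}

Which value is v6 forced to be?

teal

v5 and v7 between them cover only {blue, pink} — a naked pair. Remove those values from v1, v3.
v2 and v3 between them cover only {black, white} — a naked pair. Remove those values from v1.
That leaves v1 = orange. So v6 can't be orange.
So v6 = teal.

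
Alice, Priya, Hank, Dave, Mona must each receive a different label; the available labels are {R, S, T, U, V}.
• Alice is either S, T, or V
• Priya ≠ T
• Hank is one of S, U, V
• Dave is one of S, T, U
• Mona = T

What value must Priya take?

Mona must be T (only option left). Strike T from Alice, Dave.
The 4 still-open variables draw from only 4 values {R, S, U, V}, so each is used; only Priya can be R, hence Priya = R.

R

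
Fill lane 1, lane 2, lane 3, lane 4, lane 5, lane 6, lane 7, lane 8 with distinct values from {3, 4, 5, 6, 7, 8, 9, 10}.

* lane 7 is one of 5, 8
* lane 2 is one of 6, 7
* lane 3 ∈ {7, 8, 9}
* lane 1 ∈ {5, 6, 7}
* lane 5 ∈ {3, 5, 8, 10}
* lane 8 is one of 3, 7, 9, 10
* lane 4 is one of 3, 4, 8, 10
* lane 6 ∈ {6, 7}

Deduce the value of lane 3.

9

Among the 8 variables, 4 fits only lane 4 (and all 8 values in {3, 4, 5, 6, 7, 8, 9, 10} must be used), so lane 4 = 4.
The 2 variables lane 2 and lane 6 are confined to {6, 7}, which locks those values in; drop them from lane 1, lane 3, lane 8.
lane 1's domain is down to {5}, so lane 1 = 5. Strike 5 from lane 5, lane 7.
That leaves lane 7 = 8. Eliminate 8 elsewhere: lane 3, lane 5.
So lane 3 = 9.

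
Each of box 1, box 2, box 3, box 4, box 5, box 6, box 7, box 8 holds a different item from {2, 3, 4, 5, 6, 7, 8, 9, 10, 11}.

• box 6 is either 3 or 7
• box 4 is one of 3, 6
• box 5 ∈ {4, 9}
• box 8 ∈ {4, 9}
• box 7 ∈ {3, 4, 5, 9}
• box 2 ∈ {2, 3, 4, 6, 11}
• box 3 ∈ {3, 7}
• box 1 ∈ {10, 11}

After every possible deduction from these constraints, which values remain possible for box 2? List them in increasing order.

2, 11

box 3 and box 6 share exactly the 2 values {3, 7}; by pigeonhole those values go to them, so strike 3, 7 from box 2, box 4, box 7.
box 4 has just one choice, so box 4 = 6. So box 2 can't be 6.
box 5 and box 8 between them cover only {4, 9} — a naked pair. Remove those values from box 2, box 7.
box 7 has just one choice, so box 7 = 5.
No further eliminations apply; box 2 can still be any of 2, 11.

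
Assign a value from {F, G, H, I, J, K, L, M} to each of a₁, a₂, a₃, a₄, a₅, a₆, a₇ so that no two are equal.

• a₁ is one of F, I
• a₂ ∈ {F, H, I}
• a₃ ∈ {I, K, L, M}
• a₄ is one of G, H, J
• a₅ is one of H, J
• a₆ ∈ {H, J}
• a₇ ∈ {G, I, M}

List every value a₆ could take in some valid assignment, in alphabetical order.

a₅ and a₆ between them cover only {H, J} — a naked pair. Remove those values from a₂, a₄.
a₄ has just one choice, so a₄ = G. Eliminate G elsewhere: a₇.
a₁ and a₂ share exactly the 2 values {F, I}; by pigeonhole those values go to them, so strike F, I from a₃, a₇.
That leaves a₇ = M. Strike M from a₃.
No further eliminations apply; a₆ can still be any of H, J.

H, J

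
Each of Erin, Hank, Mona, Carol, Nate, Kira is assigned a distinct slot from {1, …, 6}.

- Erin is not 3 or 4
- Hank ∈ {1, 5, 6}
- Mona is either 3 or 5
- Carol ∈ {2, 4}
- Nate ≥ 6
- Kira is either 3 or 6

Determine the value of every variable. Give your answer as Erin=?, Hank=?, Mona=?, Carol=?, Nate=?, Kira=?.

Erin=2, Hank=1, Mona=5, Carol=4, Nate=6, Kira=3

Nate must be 6 (only option left). Eliminate 6 elsewhere: Erin, Hank, Kira.
Kira has just one choice, so Kira = 3. Remove 3 from Mona.
Mona's domain is down to {5}, so Mona = 5. Remove 5 from Erin, Hank.
Hank's domain is down to {1}, so Hank = 1. So Erin can't be 1.
Erin has just one choice, so Erin = 2. So Carol can't be 2.
Carol's domain is down to {4}, so Carol = 4.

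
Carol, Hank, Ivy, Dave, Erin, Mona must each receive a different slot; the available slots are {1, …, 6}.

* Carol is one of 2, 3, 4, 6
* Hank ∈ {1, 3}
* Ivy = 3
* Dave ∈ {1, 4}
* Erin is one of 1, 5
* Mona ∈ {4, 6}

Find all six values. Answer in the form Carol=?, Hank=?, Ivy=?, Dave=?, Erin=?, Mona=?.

Ivy has just one choice, so Ivy = 3. So Carol, Hank can't be 3.
Hank must be 1 (only option left). So Dave, Erin can't be 1.
Dave has just one choice, so Dave = 4. So Carol, Mona can't be 4.
That leaves Erin = 5.
Mona's domain is down to {6}, so Mona = 6. Eliminate 6 elsewhere: Carol.
Carol must be 2 (only option left).

Carol=2, Hank=1, Ivy=3, Dave=4, Erin=5, Mona=6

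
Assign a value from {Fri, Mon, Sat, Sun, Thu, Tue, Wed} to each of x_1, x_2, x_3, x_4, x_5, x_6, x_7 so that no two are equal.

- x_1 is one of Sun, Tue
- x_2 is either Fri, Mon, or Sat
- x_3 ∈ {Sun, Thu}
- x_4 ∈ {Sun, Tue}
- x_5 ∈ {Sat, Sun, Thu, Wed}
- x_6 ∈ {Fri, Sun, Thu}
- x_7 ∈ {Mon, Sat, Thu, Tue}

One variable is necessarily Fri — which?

The 7 variables draw from only 7 values {Fri, Mon, Sat, Sun, Thu, Tue, Wed}, so each is used; only x_5 can be Wed, hence x_5 = Wed.
x_1 and x_4 share exactly the 2 values {Sun, Tue}; by pigeonhole those values go to them, so strike Sun, Tue from x_3, x_6, x_7.
That leaves x_3 = Thu. Strike Thu from x_6, x_7.
So Fri goes to x_6.

x_6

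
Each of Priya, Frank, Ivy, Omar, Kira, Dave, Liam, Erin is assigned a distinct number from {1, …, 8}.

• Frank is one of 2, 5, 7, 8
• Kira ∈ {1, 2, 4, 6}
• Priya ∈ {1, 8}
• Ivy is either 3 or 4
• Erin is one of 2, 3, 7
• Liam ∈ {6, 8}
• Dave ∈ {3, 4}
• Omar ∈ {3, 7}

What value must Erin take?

The 8 variables together cover exactly {1, 2, 3, 4, 5, 6, 7, 8} — 8 values for 8 variables — and 5 appears only in Frank's list, so Frank = 5.
Ivy and Dave share exactly the 2 values {3, 4}; by pigeonhole those values go to them, so strike 3, 4 from Omar, Kira, Erin.
Omar has just one choice, so Omar = 7. Strike 7 from Erin.
So Erin = 2.

2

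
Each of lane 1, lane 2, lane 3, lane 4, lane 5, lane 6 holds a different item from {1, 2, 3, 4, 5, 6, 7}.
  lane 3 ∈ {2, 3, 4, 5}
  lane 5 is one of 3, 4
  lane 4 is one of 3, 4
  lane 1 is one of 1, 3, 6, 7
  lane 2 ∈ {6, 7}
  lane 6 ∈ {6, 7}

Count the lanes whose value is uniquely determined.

1

The 2 variables lane 2 and lane 6 are confined to {6, 7}, which locks those values in; drop them from lane 1.
The 2 variables lane 4 and lane 5 are confined to {3, 4}, which locks those values in; drop them from lane 1, lane 3.
lane 1 must be 1 (only option left).
Determined: lane 1=1. The other lanes each still have more than one consistent value. That makes 1.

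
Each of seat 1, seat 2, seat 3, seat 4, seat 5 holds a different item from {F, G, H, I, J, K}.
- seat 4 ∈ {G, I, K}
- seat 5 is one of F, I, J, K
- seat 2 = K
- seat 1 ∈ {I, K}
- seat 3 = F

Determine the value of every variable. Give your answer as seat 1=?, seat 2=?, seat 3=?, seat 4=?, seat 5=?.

seat 2 must be K (only option left). Strike K from seat 1, seat 4, seat 5.
seat 3's domain is down to {F}, so seat 3 = F. Remove F from seat 5.
seat 1 has just one choice, so seat 1 = I. Remove I from seat 4, seat 5.
That leaves seat 4 = G.
That leaves seat 5 = J.

seat 1=I, seat 2=K, seat 3=F, seat 4=G, seat 5=J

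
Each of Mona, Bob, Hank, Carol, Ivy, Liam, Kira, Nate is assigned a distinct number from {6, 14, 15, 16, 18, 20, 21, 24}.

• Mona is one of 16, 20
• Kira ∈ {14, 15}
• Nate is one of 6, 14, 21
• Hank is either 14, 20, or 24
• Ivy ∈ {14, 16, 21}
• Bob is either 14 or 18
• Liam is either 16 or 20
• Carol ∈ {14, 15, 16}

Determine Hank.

24

The 8 variables together cover exactly {6, 14, 15, 16, 18, 20, 21, 24} — 8 values for 8 variables — and 6 appears only in Nate's list, so Nate = 6.
The 7 still-open variables draw from only 7 values {14, 15, 16, 18, 20, 21, 24}, so each is used; only Bob can be 18, hence Bob = 18.
The 6 still-open variables together cover exactly {14, 15, 16, 20, 21, 24} — 6 values for 6 variables — and 21 appears only in Ivy's list, so Ivy = 21.
The 5 still-open variables draw from only 5 values {14, 15, 16, 20, 24}, so each is used; only Hank can be 24, hence Hank = 24.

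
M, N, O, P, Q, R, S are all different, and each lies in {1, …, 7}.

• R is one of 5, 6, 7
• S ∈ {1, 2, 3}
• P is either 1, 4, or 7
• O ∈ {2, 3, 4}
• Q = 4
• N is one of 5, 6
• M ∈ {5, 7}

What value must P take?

Q must be 4 (only option left). Remove 4 from O, P.
The 3 variables M, N, R are confined to {5, 6, 7}, which locks those values in; drop them from P.
So P = 1.

1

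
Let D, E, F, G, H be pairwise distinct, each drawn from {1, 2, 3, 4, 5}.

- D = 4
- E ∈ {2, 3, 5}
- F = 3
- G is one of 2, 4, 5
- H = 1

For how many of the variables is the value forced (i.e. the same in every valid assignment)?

3

D must be 4 (only option left). Strike 4 from G.
That leaves F = 3. So E can't be 3.
H must be 1 (only option left).
Determined: D=4, F=3, H=1. The other variables each still have more than one consistent value. That makes 3.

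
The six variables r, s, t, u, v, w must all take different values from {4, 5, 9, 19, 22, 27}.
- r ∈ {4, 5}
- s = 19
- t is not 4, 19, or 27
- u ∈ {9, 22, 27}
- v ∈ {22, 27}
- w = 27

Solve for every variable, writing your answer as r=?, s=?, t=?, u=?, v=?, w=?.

r=4, s=19, t=5, u=9, v=22, w=27

s must be 19 (only option left).
w's domain is down to {27}, so w = 27. Remove 27 from u, v.
That leaves v = 22. Strike 22 from t, u.
That leaves u = 9. So t can't be 9.
t has just one choice, so t = 5. So r can't be 5.
That leaves r = 4.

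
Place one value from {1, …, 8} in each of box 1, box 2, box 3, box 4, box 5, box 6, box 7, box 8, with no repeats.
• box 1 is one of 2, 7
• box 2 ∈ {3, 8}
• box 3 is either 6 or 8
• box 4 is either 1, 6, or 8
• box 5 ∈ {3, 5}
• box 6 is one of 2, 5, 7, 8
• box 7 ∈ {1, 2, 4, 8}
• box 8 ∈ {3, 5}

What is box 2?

Among the 8 variables, 4 fits only box 7 (and all 8 values in {1, 2, 3, 4, 5, 6, 7, 8} must be used), so box 7 = 4.
The 7 still-open variables together cover exactly {1, 2, 3, 5, 6, 7, 8} — 7 values for 7 variables — and 1 appears only in box 4's list, so box 4 = 1.
Among the 6 still-open variables, 6 fits only box 3 (and all 6 values in {2, 3, 5, 6, 7, 8} must be used), so box 3 = 6.
box 5 and box 8 share exactly the 2 values {3, 5}; by pigeonhole those values go to them, so strike 3, 5 from box 2, box 6.
So box 2 = 8.

8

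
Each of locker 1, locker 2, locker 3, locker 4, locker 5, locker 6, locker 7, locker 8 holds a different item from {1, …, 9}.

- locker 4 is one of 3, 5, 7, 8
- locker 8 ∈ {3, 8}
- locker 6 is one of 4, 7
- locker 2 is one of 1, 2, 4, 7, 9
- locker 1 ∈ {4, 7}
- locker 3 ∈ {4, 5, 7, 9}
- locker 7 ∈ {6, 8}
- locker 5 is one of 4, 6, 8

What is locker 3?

9

locker 1 and locker 6 between them cover only {4, 7} — a naked pair. Remove those values from locker 2, locker 3, locker 4, locker 5.
The 2 variables locker 5 and locker 7 are confined to {6, 8}, which locks those values in; drop them from locker 4, locker 8.
That leaves locker 8 = 3. Eliminate 3 elsewhere: locker 4.
locker 4's domain is down to {5}, so locker 4 = 5. So locker 3 can't be 5.
So locker 3 = 9.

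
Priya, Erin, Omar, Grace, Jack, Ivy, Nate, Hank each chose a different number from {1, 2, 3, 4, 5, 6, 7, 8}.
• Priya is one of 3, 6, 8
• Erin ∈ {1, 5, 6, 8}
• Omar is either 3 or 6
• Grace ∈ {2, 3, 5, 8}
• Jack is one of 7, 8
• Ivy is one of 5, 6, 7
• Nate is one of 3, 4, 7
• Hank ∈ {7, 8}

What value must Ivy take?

5

The 8 variables together cover exactly {1, 2, 3, 4, 5, 6, 7, 8} — 8 values for 8 variables — and 1 appears only in Erin's list, so Erin = 1.
The 7 still-open variables draw from only 7 values {2, 3, 4, 5, 6, 7, 8}, so each is used; only Grace can be 2, hence Grace = 2.
The 6 still-open variables together cover exactly {3, 4, 5, 6, 7, 8} — 6 values for 6 variables — and 4 appears only in Nate's list, so Nate = 4.
The 5 still-open variables together cover exactly {3, 5, 6, 7, 8} — 5 values for 5 variables — and 5 appears only in Ivy's list, so Ivy = 5.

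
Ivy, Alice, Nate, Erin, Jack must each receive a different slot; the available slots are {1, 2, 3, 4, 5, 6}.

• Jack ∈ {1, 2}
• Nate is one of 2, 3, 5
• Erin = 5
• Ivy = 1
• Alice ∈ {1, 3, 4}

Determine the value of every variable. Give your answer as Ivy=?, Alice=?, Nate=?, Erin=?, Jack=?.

Ivy=1, Alice=4, Nate=3, Erin=5, Jack=2

Ivy's domain is down to {1}, so Ivy = 1. Remove 1 from Alice, Jack.
Erin's domain is down to {5}, so Erin = 5. So Nate can't be 5.
Jack's domain is down to {2}, so Jack = 2. Remove 2 from Nate.
Nate's domain is down to {3}, so Nate = 3. Eliminate 3 elsewhere: Alice.
Alice must be 4 (only option left).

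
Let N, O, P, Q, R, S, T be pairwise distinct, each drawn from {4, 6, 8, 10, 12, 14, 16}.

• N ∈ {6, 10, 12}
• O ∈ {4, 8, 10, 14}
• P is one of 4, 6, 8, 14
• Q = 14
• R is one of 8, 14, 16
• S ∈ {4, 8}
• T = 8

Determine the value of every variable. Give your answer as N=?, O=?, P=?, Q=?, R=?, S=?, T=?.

N=12, O=10, P=6, Q=14, R=16, S=4, T=8

Q has just one choice, so Q = 14. Remove 14 from O, P, R.
T's domain is down to {8}, so T = 8. Eliminate 8 elsewhere: O, P, R, S.
R has just one choice, so R = 16.
S must be 4 (only option left). Strike 4 from O, P.
O must be 10 (only option left). So N can't be 10.
That leaves P = 6. Strike 6 from N.
N must be 12 (only option left).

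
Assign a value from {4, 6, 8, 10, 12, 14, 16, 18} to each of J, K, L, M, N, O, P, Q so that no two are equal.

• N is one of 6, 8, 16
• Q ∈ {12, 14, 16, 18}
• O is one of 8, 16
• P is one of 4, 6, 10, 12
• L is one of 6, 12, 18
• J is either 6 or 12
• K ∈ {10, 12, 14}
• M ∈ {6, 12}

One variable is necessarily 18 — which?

The 8 variables together cover exactly {4, 6, 8, 10, 12, 14, 16, 18} — 8 values for 8 variables — and 4 appears only in P's list, so P = 4.
The 7 still-open variables together cover exactly {6, 8, 10, 12, 14, 16, 18} — 7 values for 7 variables — and 10 appears only in K's list, so K = 10.
Among the 6 still-open variables, 14 fits only Q (and all 6 values in {6, 8, 12, 14, 16, 18} must be used), so Q = 14.
Among the 5 still-open variables, 18 fits only L (and all 5 values in {6, 8, 12, 16, 18} must be used), so L = 18.

L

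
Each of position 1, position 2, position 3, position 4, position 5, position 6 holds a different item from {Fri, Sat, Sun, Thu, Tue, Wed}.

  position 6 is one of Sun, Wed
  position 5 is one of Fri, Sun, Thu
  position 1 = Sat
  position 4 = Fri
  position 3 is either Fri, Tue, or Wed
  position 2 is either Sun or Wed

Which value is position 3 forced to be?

Tue

position 1's domain is down to {Sat}, so position 1 = Sat.
position 4's domain is down to {Fri}, so position 4 = Fri. Eliminate Fri elsewhere: position 3, position 5.
Among the 4 still-open variables, Thu fits only position 5 (and all 4 values in {Sun, Thu, Tue, Wed} must be used), so position 5 = Thu.
Among the 3 still-open variables, Tue fits only position 3 (and all 3 values in {Sun, Tue, Wed} must be used), so position 3 = Tue.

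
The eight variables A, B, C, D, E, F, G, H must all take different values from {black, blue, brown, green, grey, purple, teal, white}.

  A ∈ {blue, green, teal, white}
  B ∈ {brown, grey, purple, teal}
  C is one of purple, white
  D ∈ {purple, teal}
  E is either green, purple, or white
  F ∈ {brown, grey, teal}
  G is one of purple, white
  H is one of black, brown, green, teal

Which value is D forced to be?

The 8 variables together cover exactly {black, blue, brown, green, grey, purple, teal, white} — 8 values for 8 variables — and black appears only in H's list, so H = black.
The 7 still-open variables draw from only 7 values {blue, brown, green, grey, purple, teal, white}, so each is used; only A can be blue, hence A = blue.
The 6 still-open variables draw from only 6 values {brown, green, grey, purple, teal, white}, so each is used; only E can be green, hence E = green.
C and G between them cover only {purple, white} — a naked pair. Remove those values from B, D.
So D = teal.

teal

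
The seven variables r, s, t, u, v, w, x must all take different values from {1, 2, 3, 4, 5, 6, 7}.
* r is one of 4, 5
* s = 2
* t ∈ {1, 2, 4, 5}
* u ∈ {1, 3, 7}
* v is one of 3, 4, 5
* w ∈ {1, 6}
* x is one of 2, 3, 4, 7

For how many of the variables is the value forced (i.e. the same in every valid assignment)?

s must be 2 (only option left). Strike 2 from t, x.
The 6 still-open variables together cover exactly {1, 3, 4, 5, 6, 7} — 6 values for 6 variables — and 6 appears only in w's list, so w = 6.
Determined: s=2, w=6. The other variables each still have more than one consistent value. That makes 2.

2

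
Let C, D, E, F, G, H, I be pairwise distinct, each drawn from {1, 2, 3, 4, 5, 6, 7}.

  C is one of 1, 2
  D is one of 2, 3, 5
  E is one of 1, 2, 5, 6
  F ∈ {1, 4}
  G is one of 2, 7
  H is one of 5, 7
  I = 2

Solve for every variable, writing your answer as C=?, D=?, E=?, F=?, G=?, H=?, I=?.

I has just one choice, so I = 2. Remove 2 from C, D, E, G.
C has just one choice, so C = 1. So E, F can't be 1.
F's domain is down to {4}, so F = 4.
That leaves G = 7. So H can't be 7.
H has just one choice, so H = 5. So D, E can't be 5.
D must be 3 (only option left).
That leaves E = 6.

C=1, D=3, E=6, F=4, G=7, H=5, I=2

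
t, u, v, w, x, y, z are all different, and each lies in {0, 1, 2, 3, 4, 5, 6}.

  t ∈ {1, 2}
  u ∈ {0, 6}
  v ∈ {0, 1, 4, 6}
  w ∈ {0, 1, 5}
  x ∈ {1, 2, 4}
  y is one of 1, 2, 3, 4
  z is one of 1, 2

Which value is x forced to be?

The 7 variables draw from only 7 values {0, 1, 2, 3, 4, 5, 6}, so each is used; only y can be 3, hence y = 3.
The 6 still-open variables draw from only 6 values {0, 1, 2, 4, 5, 6}, so each is used; only w can be 5, hence w = 5.
t and z share exactly the 2 values {1, 2}; by pigeonhole those values go to them, so strike 1, 2 from v, x.
So x = 4.

4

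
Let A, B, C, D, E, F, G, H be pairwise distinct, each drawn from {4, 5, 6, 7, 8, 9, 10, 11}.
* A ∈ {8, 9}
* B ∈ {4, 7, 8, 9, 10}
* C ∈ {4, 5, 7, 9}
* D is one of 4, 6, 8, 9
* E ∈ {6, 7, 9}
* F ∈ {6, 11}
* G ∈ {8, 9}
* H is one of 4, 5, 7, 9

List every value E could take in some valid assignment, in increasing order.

6, 7

The 8 variables together cover exactly {4, 5, 6, 7, 8, 9, 10, 11} — 8 values for 8 variables — and 10 appears only in B's list, so B = 10.
The 7 still-open variables together cover exactly {4, 5, 6, 7, 8, 9, 11} — 7 values for 7 variables — and 11 appears only in F's list, so F = 11.
A and G between them cover only {8, 9} — a naked pair. Remove those values from C, D, E, H.
No further eliminations apply; E can still be any of 6, 7.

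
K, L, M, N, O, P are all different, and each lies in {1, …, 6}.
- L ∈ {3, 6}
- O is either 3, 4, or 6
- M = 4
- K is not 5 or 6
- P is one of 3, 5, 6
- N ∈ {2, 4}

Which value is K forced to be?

1

M's domain is down to {4}, so M = 4. Eliminate 4 elsewhere: K, N, O.
N has just one choice, so N = 2. So K can't be 2.
The 4 still-open variables draw from only 4 values {1, 3, 5, 6}, so each is used; only K can be 1, hence K = 1.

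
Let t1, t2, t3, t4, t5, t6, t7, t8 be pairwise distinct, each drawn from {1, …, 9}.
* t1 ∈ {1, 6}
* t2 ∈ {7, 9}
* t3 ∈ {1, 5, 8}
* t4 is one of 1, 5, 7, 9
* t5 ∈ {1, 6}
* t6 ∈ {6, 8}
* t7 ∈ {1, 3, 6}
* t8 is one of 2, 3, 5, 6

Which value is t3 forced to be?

5

The 8 variables together cover exactly {1, 2, 3, 5, 6, 7, 8, 9} — 8 values for 8 variables — and 2 appears only in t8's list, so t8 = 2.
The 7 still-open variables draw from only 7 values {1, 3, 5, 6, 7, 8, 9}, so each is used; only t7 can be 3, hence t7 = 3.
t1 and t5 between them cover only {1, 6} — a naked pair. Remove those values from t3, t4, t6.
That leaves t6 = 8. Strike 8 from t3.
So t3 = 5.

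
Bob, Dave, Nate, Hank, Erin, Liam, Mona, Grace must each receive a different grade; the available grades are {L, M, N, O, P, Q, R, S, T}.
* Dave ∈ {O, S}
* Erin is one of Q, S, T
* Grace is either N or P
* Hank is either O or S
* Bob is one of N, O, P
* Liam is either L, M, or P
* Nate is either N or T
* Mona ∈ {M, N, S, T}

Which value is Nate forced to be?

The 8 variables draw from only 8 values {L, M, N, O, P, Q, S, T}, so each is used; only Liam can be L, hence Liam = L.
The 7 still-open variables together cover exactly {M, N, O, P, Q, S, T} — 7 values for 7 variables — and M appears only in Mona's list, so Mona = M.
The 6 still-open variables draw from only 6 values {N, O, P, Q, S, T}, so each is used; only Erin can be Q, hence Erin = Q.
The 5 still-open variables together cover exactly {N, O, P, S, T} — 5 values for 5 variables — and T appears only in Nate's list, so Nate = T.

T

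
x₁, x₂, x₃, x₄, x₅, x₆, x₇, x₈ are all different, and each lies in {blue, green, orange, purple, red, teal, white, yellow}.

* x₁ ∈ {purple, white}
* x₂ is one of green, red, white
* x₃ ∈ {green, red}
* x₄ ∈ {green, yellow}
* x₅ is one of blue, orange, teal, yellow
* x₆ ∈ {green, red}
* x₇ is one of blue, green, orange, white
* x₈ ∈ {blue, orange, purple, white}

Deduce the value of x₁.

The 8 variables draw from only 8 values {blue, green, orange, purple, red, teal, white, yellow}, so each is used; only x₅ can be teal, hence x₅ = teal.
Among the 7 still-open variables, yellow fits only x₄ (and all 7 values in {blue, green, orange, purple, red, white, yellow} must be used), so x₄ = yellow.
The 2 variables x₃ and x₆ are confined to {green, red}, which locks those values in; drop them from x₂, x₇.
x₂ has just one choice, so x₂ = white. So x₁, x₇, x₈ can't be white.
So x₁ = purple.

purple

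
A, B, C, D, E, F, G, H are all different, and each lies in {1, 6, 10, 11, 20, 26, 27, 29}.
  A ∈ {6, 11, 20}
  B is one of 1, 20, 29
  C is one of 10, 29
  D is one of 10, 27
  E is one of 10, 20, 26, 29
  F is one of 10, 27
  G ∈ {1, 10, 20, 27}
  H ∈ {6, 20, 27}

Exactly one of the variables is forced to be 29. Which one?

C

The 8 variables draw from only 8 values {1, 6, 10, 11, 20, 26, 27, 29}, so each is used; only A can be 11, hence A = 11.
The 7 still-open variables together cover exactly {1, 6, 10, 20, 26, 27, 29} — 7 values for 7 variables — and 6 appears only in H's list, so H = 6.
Among the 6 still-open variables, 26 fits only E (and all 6 values in {1, 10, 20, 26, 27, 29} must be used), so E = 26.
D and F share exactly the 2 values {10, 27}; by pigeonhole those values go to them, so strike 10, 27 from C, G.
So 29 goes to C.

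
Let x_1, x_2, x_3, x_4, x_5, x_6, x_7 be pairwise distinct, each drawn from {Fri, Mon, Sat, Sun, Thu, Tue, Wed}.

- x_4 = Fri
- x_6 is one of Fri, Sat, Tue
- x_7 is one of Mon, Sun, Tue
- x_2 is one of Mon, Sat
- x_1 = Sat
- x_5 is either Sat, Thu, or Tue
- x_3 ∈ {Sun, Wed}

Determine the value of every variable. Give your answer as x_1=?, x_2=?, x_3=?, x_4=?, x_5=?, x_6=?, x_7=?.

x_1=Sat, x_2=Mon, x_3=Wed, x_4=Fri, x_5=Thu, x_6=Tue, x_7=Sun

x_1 must be Sat (only option left). Strike Sat from x_2, x_5, x_6.
x_2 must be Mon (only option left). Strike Mon from x_7.
That leaves x_4 = Fri. Strike Fri from x_6.
x_6's domain is down to {Tue}, so x_6 = Tue. Strike Tue from x_5, x_7.
x_7 must be Sun (only option left). Strike Sun from x_3.
x_3 has just one choice, so x_3 = Wed.
x_5 has just one choice, so x_5 = Thu.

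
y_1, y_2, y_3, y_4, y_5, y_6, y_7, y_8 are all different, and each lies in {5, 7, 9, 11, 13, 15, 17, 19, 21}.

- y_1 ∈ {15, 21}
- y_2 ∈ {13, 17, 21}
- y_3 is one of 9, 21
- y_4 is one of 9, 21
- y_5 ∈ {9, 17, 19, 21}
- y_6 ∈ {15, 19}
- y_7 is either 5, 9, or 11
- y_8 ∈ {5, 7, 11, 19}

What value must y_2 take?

13

y_3 and y_4 between them cover only {9, 21} — a naked pair. Remove those values from y_1, y_2, y_5, y_7.
y_1 must be 15 (only option left). Strike 15 from y_6.
y_6 has just one choice, so y_6 = 19. Eliminate 19 elsewhere: y_5, y_8.
y_5 has just one choice, so y_5 = 17. So y_2 can't be 17.
So y_2 = 13.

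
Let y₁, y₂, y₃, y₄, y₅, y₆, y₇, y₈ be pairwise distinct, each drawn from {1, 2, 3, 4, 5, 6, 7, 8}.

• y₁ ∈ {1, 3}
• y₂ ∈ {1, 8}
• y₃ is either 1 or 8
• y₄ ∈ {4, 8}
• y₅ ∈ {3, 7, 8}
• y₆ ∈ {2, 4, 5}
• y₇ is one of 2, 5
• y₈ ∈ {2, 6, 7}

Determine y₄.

The 8 variables together cover exactly {1, 2, 3, 4, 5, 6, 7, 8} — 8 values for 8 variables — and 6 appears only in y₈'s list, so y₈ = 6.
The 7 still-open variables together cover exactly {1, 2, 3, 4, 5, 7, 8} — 7 values for 7 variables — and 7 appears only in y₅'s list, so y₅ = 7.
The 6 still-open variables together cover exactly {1, 2, 3, 4, 5, 8} — 6 values for 6 variables — and 3 appears only in y₁'s list, so y₁ = 3.
The 2 variables y₂ and y₃ are confined to {1, 8}, which locks those values in; drop them from y₄.
So y₄ = 4.

4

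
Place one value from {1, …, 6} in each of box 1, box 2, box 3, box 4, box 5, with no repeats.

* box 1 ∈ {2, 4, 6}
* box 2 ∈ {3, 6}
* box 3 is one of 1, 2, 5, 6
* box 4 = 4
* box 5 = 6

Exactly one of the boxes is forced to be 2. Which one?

box 4 must be 4 (only option left). Eliminate 4 elsewhere: box 1.
That leaves box 5 = 6. Eliminate 6 elsewhere: box 1, box 2, box 3.
So 2 goes to box 1.

box 1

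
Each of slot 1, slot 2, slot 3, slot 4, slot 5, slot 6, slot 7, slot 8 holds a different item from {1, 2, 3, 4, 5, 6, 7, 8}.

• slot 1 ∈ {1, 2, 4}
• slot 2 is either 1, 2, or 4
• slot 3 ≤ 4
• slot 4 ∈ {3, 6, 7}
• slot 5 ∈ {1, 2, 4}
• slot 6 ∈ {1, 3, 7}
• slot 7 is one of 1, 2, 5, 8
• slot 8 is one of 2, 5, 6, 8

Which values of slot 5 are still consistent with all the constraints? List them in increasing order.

1, 2, 4

slot 1, slot 2, slot 5 between them cover only {1, 2, 4} — a naked triple. Remove those values from slot 3, slot 6, slot 7, slot 8.
slot 3 must be 3 (only option left). Strike 3 from slot 4, slot 6.
slot 6 has just one choice, so slot 6 = 7. Strike 7 from slot 4.
slot 4's domain is down to {6}, so slot 4 = 6. So slot 8 can't be 6.
No further eliminations apply; slot 5 can still be any of 1, 2, 4.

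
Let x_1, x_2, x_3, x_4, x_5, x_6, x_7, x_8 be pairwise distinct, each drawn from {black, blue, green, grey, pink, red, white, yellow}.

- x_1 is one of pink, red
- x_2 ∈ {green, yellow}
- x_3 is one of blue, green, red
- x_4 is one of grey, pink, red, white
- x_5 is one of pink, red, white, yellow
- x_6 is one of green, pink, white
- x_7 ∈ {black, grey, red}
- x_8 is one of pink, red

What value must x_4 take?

Among the 8 variables, black fits only x_7 (and all 8 values in {black, blue, green, grey, pink, red, white, yellow} must be used), so x_7 = black.
The 7 still-open variables together cover exactly {blue, green, grey, pink, red, white, yellow} — 7 values for 7 variables — and blue appears only in x_3's list, so x_3 = blue.
The 6 still-open variables draw from only 6 values {green, grey, pink, red, white, yellow}, so each is used; only x_4 can be grey, hence x_4 = grey.

grey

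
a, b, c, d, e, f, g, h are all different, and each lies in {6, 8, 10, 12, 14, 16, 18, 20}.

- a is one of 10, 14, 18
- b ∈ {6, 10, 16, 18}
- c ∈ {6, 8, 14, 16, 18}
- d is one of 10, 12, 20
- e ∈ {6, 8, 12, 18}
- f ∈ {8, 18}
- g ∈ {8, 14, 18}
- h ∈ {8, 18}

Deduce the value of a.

Among the 8 variables, 20 fits only d (and all 8 values in {6, 8, 10, 12, 14, 16, 18, 20} must be used), so d = 20.
The 7 still-open variables draw from only 7 values {6, 8, 10, 12, 14, 16, 18}, so each is used; only e can be 12, hence e = 12.
f and h share exactly the 2 values {8, 18}; by pigeonhole those values go to them, so strike 8, 18 from a, b, c, g.
g has just one choice, so g = 14. Strike 14 from a, c.
So a = 10.

10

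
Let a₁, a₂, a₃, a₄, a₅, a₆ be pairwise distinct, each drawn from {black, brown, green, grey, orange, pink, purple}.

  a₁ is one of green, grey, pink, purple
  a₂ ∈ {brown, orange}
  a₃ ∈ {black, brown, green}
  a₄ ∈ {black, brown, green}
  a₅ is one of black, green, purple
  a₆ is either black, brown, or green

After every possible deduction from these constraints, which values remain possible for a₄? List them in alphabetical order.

black, brown, green

The 3 variables a₃, a₄, a₆ are confined to {black, brown, green}, which locks those values in; drop them from a₁, a₂, a₅.
a₂ must be orange (only option left).
That leaves a₅ = purple. Strike purple from a₁.
No further eliminations apply; a₄ can still be any of black, brown, green.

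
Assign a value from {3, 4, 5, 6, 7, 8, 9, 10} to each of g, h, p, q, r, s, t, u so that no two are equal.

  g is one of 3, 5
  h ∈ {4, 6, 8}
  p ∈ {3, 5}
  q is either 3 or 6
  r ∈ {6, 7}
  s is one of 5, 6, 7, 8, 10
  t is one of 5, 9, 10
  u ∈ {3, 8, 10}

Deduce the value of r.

Among the 8 variables, 4 fits only h (and all 8 values in {3, 4, 5, 6, 7, 8, 9, 10} must be used), so h = 4.
The 7 still-open variables together cover exactly {3, 5, 6, 7, 8, 9, 10} — 7 values for 7 variables — and 9 appears only in t's list, so t = 9.
The 2 variables g and p are confined to {3, 5}, which locks those values in; drop them from q, s, u.
That leaves q = 6. So r, s can't be 6.
So r = 7.

7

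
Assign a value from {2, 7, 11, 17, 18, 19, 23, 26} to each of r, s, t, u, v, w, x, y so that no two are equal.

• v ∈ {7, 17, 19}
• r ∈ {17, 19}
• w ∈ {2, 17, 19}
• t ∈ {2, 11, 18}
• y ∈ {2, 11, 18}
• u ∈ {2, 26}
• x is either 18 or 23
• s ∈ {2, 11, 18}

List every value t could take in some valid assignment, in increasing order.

2, 11, 18

The 8 variables together cover exactly {2, 7, 11, 17, 18, 19, 23, 26} — 8 values for 8 variables — and 7 appears only in v's list, so v = 7.
Among the 7 still-open variables, 23 fits only x (and all 7 values in {2, 11, 17, 18, 19, 23, 26} must be used), so x = 23.
The 6 still-open variables together cover exactly {2, 11, 17, 18, 19, 26} — 6 values for 6 variables — and 26 appears only in u's list, so u = 26.
s, t, y share exactly the 3 values {2, 11, 18}; by pigeonhole those values go to them, so strike 2, 11, 18 from w.
No further eliminations apply; t can still be any of 2, 11, 18.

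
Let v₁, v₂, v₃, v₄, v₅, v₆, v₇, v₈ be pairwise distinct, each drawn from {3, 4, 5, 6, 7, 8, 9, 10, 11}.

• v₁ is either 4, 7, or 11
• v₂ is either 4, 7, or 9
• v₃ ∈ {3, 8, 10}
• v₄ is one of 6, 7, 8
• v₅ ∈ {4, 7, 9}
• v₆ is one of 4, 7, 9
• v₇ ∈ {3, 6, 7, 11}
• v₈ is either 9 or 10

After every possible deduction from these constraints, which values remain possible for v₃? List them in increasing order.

3, 8

The 3 variables v₂, v₅, v₆ are confined to {4, 7, 9}, which locks those values in; drop them from v₁, v₄, v₇, v₈.
v₁ must be 11 (only option left). Strike 11 from v₇.
v₈ must be 10 (only option left). Strike 10 from v₃.
No further eliminations apply; v₃ can still be any of 3, 8.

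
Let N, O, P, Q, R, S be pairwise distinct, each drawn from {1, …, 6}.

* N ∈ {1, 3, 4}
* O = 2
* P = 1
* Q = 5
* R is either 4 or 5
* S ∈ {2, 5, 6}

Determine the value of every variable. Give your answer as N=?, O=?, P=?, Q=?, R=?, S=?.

O must be 2 (only option left). So S can't be 2.
That leaves P = 1. Eliminate 1 elsewhere: N.
That leaves Q = 5. So R, S can't be 5.
R must be 4 (only option left). So N can't be 4.
S's domain is down to {6}, so S = 6.
N must be 3 (only option left).

N=3, O=2, P=1, Q=5, R=4, S=6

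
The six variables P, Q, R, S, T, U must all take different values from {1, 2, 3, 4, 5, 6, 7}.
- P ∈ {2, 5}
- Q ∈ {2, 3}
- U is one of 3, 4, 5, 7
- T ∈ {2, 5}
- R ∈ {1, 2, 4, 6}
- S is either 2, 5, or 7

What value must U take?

4

P and T between them cover only {2, 5} — a naked pair. Remove those values from Q, R, S, U.
Q must be 3 (only option left). Remove 3 from U.
S has just one choice, so S = 7. Eliminate 7 elsewhere: U.
So U = 4.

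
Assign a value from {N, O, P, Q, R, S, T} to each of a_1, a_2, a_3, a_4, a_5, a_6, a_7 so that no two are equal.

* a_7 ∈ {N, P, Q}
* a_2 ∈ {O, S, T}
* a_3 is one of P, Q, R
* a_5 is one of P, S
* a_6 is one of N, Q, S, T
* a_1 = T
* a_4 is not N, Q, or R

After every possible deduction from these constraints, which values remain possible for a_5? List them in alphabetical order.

a_1 has just one choice, so a_1 = T. Remove T from a_2, a_4, a_6.
The 6 still-open variables draw from only 6 values {N, O, P, Q, R, S}, so each is used; only a_3 can be R, hence a_3 = R.
a_2, a_4, a_5 share exactly the 3 values {O, P, S}; by pigeonhole those values go to them, so strike O, P, S from a_6, a_7.
No further eliminations apply; a_5 can still be any of P, S.

P, S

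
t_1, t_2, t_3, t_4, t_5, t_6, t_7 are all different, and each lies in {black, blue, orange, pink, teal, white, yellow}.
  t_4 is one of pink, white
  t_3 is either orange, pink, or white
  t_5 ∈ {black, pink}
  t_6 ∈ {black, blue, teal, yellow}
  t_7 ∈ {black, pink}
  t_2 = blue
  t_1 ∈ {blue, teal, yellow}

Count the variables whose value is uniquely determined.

3

t_2 has just one choice, so t_2 = blue. Strike blue from t_1, t_6.
The 6 still-open variables draw from only 6 values {black, orange, pink, teal, white, yellow}, so each is used; only t_3 can be orange, hence t_3 = orange.
Among the 5 still-open variables, white fits only t_4 (and all 5 values in {black, pink, teal, white, yellow} must be used), so t_4 = white.
t_5 and t_7 share exactly the 2 values {black, pink}; by pigeonhole those values go to them, so strike black, pink from t_6.
Determined: t_2=blue, t_3=orange, t_4=white. The other variables each still have more than one consistent value. That makes 3.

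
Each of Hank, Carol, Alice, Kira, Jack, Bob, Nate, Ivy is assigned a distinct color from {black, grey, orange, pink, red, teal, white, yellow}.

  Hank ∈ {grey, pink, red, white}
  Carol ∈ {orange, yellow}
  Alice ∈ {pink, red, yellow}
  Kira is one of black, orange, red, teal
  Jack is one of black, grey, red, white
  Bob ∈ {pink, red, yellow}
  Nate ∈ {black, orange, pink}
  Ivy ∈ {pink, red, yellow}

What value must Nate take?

black

Among the 8 variables, teal fits only Kira (and all 8 values in {black, grey, orange, pink, red, teal, white, yellow} must be used), so Kira = teal.
Alice, Bob, Ivy share exactly the 3 values {pink, red, yellow}; by pigeonhole those values go to them, so strike pink, red, yellow from Hank, Carol, Jack, Nate.
That leaves Carol = orange. So Nate can't be orange.
So Nate = black.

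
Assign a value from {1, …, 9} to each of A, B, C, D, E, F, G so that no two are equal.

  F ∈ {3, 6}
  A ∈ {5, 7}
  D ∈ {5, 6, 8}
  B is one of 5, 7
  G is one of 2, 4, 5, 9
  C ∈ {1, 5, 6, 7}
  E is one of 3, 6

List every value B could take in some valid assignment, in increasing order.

A and B share exactly the 2 values {5, 7}; by pigeonhole those values go to them, so strike 5, 7 from C, D, G.
E and F share exactly the 2 values {3, 6}; by pigeonhole those values go to them, so strike 3, 6 from C, D.
C has just one choice, so C = 1.
That leaves D = 8.
No further eliminations apply; B can still be any of 5, 7.

5, 7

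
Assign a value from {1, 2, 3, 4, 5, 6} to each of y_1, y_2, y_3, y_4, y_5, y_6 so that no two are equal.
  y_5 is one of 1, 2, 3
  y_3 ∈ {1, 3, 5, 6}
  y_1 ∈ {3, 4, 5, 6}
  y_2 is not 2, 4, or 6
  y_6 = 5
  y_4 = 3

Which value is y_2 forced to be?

1

y_4 must be 3 (only option left). Eliminate 3 elsewhere: y_1, y_2, y_3, y_5.
y_6 must be 5 (only option left). So y_1, y_2, y_3 can't be 5.
So y_2 = 1.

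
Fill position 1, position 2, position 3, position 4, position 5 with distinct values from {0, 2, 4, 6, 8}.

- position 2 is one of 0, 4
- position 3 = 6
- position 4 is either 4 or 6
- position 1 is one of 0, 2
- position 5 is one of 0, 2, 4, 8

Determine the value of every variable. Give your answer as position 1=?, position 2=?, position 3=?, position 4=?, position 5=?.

position 3's domain is down to {6}, so position 3 = 6. So position 4 can't be 6.
position 4 has just one choice, so position 4 = 4. So position 2, position 5 can't be 4.
position 2 must be 0 (only option left). So position 1, position 5 can't be 0.
position 1's domain is down to {2}, so position 1 = 2. Eliminate 2 elsewhere: position 5.
position 5 has just one choice, so position 5 = 8.

position 1=2, position 2=0, position 3=6, position 4=4, position 5=8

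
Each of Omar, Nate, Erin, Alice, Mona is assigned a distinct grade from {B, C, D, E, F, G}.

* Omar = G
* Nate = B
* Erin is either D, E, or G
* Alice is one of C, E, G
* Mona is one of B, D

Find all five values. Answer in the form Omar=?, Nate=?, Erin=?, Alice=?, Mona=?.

Omar has just one choice, so Omar = G. Strike G from Erin, Alice.
Nate has just one choice, so Nate = B. Strike B from Mona.
That leaves Mona = D. Eliminate D elsewhere: Erin.
Erin's domain is down to {E}, so Erin = E. Strike E from Alice.
That leaves Alice = C.

Omar=G, Nate=B, Erin=E, Alice=C, Mona=D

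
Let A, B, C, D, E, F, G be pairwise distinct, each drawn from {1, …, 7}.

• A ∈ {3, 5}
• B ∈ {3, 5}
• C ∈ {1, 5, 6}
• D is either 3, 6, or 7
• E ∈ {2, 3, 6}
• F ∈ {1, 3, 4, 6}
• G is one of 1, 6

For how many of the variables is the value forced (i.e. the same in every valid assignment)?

3

The 7 variables draw from only 7 values {1, 2, 3, 4, 5, 6, 7}, so each is used; only E can be 2, hence E = 2.
The 6 still-open variables draw from only 6 values {1, 3, 4, 5, 6, 7}, so each is used; only F can be 4, hence F = 4.
Among the 5 still-open variables, 7 fits only D (and all 5 values in {1, 3, 5, 6, 7} must be used), so D = 7.
A and B share exactly the 2 values {3, 5}; by pigeonhole those values go to them, so strike 3, 5 from C.
Determined: D=7, E=2, F=4. The other variables each still have more than one consistent value. That makes 3.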